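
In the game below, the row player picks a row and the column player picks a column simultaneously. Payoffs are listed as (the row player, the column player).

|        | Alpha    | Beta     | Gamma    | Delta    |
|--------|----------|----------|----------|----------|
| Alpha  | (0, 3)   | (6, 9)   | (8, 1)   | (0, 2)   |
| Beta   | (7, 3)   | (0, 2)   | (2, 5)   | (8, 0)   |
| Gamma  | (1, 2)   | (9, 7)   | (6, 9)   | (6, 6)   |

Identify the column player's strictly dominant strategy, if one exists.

A strategy is strictly dominant if it gives the column player a strictly higher payoff than every other strategy, against every choice by the opponent.
Alpha is not dominant: against Alpha, Beta gives 9 > 3.
Beta is not dominant: against Beta, Alpha gives 3 > 2.
Gamma is not dominant: against Alpha, Alpha gives 3 > 1.
Delta is not dominant: against Alpha, Alpha gives 3 > 2.
No single strategy is best against every opponent action.

No strictly dominant strategy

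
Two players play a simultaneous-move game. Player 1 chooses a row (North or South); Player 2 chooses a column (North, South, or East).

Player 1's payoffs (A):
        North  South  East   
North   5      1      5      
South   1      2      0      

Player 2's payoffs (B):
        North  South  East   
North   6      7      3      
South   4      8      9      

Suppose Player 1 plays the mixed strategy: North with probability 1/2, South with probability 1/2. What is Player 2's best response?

Compute Player 2's expected payoff from each pure strategy against the given mix.
North: (1/2)·6 + (1/2)·4 = 5
South: (1/2)·7 + (1/2)·8 = 15/2
East: (1/2)·3 + (1/2)·9 = 6
Highest expected payoff is 15/2, from South.

South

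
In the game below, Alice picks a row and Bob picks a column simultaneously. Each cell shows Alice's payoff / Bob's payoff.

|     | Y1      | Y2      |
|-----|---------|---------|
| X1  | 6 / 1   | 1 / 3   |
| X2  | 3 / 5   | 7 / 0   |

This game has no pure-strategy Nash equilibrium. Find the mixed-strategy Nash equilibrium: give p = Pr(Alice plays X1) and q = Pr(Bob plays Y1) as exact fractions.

Each player's mixing probability is pinned down by making the *other* player indifferent.
Bob indifferent between Y1 and Y2: p·1 + (1−p)·5 = p·3 + (1−p)·0 ⟹ 5 + (-4)p = 0 + 3p ⟹ p = 5/7.
Alice indifferent between X1 and X2: q·6 + (1−q)·1 = q·3 + (1−q)·7 ⟹ 1 + 5q = 7 + (-4)q ⟹ q = 2/3.

p = 5/7, q = 2/3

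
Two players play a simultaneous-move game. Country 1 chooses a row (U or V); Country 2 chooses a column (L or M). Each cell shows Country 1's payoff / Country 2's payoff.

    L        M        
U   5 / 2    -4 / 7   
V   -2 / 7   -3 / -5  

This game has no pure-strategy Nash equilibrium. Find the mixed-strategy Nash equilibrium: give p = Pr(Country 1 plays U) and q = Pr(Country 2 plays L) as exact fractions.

Each player's mixing probability is pinned down by making the *other* player indifferent.
Country 2 indifferent between L and M: p·2 + (1−p)·7 = p·7 + (1−p)·(-5) ⟹ 7 + (-5)p = (-5) + 12p ⟹ p = 12/17.
Country 1 indifferent between U and V: q·5 + (1−q)·(-4) = q·(-2) + (1−q)·(-3) ⟹ (-4) + 9q = (-3) + 1q ⟹ q = 1/8.

p = 12/17, q = 1/8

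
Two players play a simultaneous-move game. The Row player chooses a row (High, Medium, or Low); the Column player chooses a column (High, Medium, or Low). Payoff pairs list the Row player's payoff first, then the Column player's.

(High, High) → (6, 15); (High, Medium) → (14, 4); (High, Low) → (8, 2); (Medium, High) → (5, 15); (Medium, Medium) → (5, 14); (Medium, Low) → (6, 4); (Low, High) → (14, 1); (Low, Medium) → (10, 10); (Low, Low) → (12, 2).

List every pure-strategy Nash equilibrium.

Check mutual best responses: a cell is a NE iff neither player can gain by unilaterally deviating.
The Row player's best responses — vs High: Low (payoff 14); vs Medium: High (payoff 14); vs Low: Low (payoff 12).
The Column player's best responses — vs High: High (payoff 15); vs Medium: High (payoff 15); vs Low: Medium (payoff 10).
No cell has both players best-responding. For instance, the Row player's best reply to High is Low, but against Low the Column player prefers Medium over High.

No pure-strategy Nash equilibrium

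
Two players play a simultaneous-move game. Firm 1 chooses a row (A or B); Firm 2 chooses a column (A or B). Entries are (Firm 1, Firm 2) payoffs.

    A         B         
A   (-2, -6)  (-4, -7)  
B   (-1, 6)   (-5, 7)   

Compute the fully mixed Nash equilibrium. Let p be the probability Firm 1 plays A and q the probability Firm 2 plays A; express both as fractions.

p = 1/2, q = 1/2

In a mixed NE each player is indifferent between their pure strategies, so the opponent's mix sets the indifference.
Firm 2 indifferent between A and B: p·(-6) + (1−p)·6 = p·(-7) + (1−p)·7 ⟹ 6 + (-12)p = 7 + (-14)p ⟹ p = 1/2.
Firm 1 indifferent between A and B: q·(-2) + (1−q)·(-4) = q·(-1) + (1−q)·(-5) ⟹ (-4) + 2q = (-5) + 4q ⟹ q = 1/2.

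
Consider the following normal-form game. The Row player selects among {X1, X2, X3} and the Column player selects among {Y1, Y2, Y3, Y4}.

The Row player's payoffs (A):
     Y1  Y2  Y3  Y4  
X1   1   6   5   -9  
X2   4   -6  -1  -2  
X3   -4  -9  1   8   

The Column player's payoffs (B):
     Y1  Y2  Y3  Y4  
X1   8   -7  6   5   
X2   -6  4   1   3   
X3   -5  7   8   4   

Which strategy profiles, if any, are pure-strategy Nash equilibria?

No pure-strategy Nash equilibrium

Check mutual best responses: a cell is a NE iff neither player can gain by unilaterally deviating.
The Row player's best responses — vs Y1: X2 (payoff 4); vs Y2: X1 (payoff 6); vs Y3: X1 (payoff 5); vs Y4: X3 (payoff 8).
The Column player's best responses — vs X1: Y1 (payoff 8); vs X2: Y2 (payoff 4); vs X3: Y3 (payoff 8).
No cell has both players best-responding. For instance, the Row player's best reply to Y3 is X1, but against X1 the Column player prefers Y1 over Y3.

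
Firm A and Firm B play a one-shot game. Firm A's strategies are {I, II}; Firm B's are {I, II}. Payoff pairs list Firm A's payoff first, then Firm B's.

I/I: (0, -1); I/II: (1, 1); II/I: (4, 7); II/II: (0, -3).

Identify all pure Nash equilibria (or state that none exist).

Find each player's best response to every opponent strategy; NE are the intersections.
Firm A's best responses — vs I: II (payoff 4); vs II: I (payoff 1).
Firm B's best responses — vs I: II (payoff 1); vs II: I (payoff 7).
Mutual best responses occur at (I, II) and (II, I); at each, neither player gains by switching.

(I, II) and (II, I)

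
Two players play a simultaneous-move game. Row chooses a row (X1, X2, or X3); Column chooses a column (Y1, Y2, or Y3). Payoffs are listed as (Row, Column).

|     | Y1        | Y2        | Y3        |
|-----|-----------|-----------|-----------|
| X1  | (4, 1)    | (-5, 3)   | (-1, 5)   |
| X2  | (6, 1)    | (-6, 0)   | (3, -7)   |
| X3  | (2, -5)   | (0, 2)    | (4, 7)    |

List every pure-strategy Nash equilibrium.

A profile is a Nash equilibrium when each player is best-responding to the other.
Row's best responses — vs Y1: X2 (payoff 6); vs Y2: X3 (payoff 0); vs Y3: X3 (payoff 4).
Column's best responses — vs X1: Y3 (payoff 5); vs X2: Y1 (payoff 1); vs X3: Y3 (payoff 7).
Mutual best responses occur at (X2, Y1) and (X3, Y3); at each, neither player gains by switching.

(X2, Y1) and (X3, Y3)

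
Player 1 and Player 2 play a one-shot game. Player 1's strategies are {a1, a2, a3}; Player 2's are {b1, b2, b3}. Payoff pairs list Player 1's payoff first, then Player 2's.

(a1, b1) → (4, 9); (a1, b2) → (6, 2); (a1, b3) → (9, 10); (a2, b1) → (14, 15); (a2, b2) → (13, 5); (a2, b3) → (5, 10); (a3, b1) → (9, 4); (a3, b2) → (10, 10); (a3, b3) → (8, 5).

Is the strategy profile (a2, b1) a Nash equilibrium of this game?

Yes

Holding Player 2 at b1: Player 1 gets 14 from a2, versus 4 from a1, 9 from a3. No profitable deviation for Player 1.
Holding Player 1 at a2: Player 2 gets 15 from b1, versus 5 from b2, 10 from b3. No profitable deviation for Player 2 either.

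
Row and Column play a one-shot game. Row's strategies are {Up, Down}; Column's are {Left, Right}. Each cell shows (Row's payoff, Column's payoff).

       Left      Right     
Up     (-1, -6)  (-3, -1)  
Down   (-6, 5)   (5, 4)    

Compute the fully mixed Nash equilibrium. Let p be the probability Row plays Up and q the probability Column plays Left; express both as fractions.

Each player's mixing probability is pinned down by making the *other* player indifferent.
Column indifferent between Left and Right: p·(-6) + (1−p)·5 = p·(-1) + (1−p)·4 ⟹ 5 + (-11)p = 4 + (-5)p ⟹ p = 1/6.
Row indifferent between Up and Down: q·(-1) + (1−q)·(-3) = q·(-6) + (1−q)·5 ⟹ (-3) + 2q = 5 + (-11)q ⟹ q = 8/13.

p = 1/6, q = 8/13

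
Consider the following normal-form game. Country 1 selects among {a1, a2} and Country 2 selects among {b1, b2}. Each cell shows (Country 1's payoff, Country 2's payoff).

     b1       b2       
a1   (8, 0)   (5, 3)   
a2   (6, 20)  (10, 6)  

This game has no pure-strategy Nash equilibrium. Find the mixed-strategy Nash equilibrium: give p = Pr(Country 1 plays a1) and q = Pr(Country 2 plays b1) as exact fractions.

p = 14/17, q = 5/7

Each player's mixing probability is pinned down by making the *other* player indifferent.
Country 2 indifferent between b1 and b2: p·0 + (1−p)·20 = p·3 + (1−p)·6 ⟹ 20 + (-20)p = 6 + (-3)p ⟹ p = 14/17.
Country 1 indifferent between a1 and a2: q·8 + (1−q)·5 = q·6 + (1−q)·10 ⟹ 5 + 3q = 10 + (-4)q ⟹ q = 5/7.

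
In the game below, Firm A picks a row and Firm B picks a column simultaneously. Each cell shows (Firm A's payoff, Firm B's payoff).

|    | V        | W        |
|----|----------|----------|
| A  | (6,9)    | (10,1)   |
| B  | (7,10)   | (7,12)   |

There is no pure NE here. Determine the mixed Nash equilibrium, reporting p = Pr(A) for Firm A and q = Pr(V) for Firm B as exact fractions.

p = 1/5, q = 3/4

Each player's mixing probability is pinned down by making the *other* player indifferent.
Firm B indifferent between V and W: p·9 + (1−p)·10 = p·1 + (1−p)·12 ⟹ 10 + (-1)p = 12 + (-11)p ⟹ p = 1/5.
Firm A indifferent between A and B: q·6 + (1−q)·10 = q·7 + (1−q)·7 ⟹ 10 + (-4)q = 7 + 0q ⟹ q = 3/4.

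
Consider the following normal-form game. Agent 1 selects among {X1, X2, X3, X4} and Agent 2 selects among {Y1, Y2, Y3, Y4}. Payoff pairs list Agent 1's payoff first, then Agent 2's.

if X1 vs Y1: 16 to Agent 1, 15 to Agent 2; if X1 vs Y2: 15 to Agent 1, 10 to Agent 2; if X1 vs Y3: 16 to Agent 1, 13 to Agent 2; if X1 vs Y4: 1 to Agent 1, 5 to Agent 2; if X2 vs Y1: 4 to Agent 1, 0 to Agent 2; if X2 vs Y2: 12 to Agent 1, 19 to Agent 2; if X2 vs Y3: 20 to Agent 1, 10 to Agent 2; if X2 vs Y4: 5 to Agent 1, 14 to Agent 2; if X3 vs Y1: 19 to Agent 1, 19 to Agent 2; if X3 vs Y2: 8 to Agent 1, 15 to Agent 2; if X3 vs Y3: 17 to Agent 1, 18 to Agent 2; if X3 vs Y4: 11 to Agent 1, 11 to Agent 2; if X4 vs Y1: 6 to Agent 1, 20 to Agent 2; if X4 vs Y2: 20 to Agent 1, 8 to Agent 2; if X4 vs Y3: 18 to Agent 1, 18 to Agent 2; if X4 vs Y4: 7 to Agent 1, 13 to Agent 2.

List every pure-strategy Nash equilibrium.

Find each player's best response to every opponent strategy; NE are the intersections.
Agent 1's best responses — vs Y1: X3 (payoff 19); vs Y2: X4 (payoff 20); vs Y3: X2 (payoff 20); vs Y4: X3 (payoff 11).
Agent 2's best responses — vs X1: Y1 (payoff 15); vs X2: Y2 (payoff 19); vs X3: Y1 (payoff 19); vs X4: Y1 (payoff 20).
The only mutual best response is (X3, Y1); neither player gains by switching there.

(X3, Y1)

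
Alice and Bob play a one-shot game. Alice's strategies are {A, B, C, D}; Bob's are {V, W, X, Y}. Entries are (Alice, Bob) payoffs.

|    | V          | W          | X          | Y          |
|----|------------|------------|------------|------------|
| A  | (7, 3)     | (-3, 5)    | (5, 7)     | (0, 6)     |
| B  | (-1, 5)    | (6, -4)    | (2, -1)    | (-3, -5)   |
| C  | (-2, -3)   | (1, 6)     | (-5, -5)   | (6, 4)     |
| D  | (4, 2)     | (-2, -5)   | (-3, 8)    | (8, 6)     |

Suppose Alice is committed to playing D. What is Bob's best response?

With Alice fixed at D, Bob's payoffs are: V → 2, W → -5, X → 8, Y → 6.
The maximum is 8, achieved by X.

X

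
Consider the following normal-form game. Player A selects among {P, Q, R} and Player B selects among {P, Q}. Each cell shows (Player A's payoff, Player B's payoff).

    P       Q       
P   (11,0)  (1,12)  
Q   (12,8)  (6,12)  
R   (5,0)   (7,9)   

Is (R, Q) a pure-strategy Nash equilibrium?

Yes

Holding Player B at Q: Player A gets 7 from R, versus 1 from P, 6 from Q. No profitable deviation for Player A.
Holding Player A at R: Player B gets 9 from Q, versus 0 from P. No profitable deviation for Player B either.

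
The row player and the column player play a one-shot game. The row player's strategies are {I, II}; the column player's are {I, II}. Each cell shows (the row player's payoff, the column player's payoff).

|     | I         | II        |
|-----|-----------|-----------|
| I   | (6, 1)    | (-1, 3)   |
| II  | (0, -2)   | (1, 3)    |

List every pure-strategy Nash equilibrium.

(II, II)

Find each player's best response to every opponent strategy; NE are the intersections.
The row player's best responses — vs I: I (payoff 6); vs II: II (payoff 1).
The column player's best responses — vs I: II (payoff 3); vs II: II (payoff 3).
The only mutual best response is (II, II); neither player gains by switching there.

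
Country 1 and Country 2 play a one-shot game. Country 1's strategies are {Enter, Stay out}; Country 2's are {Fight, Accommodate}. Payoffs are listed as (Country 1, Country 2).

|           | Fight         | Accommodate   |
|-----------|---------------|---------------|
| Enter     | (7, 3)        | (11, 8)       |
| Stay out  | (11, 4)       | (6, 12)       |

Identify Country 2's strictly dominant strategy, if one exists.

A strategy is strictly dominant if it gives Country 2 a strictly higher payoff than every other strategy, against every choice by the opponent.
Accommodate strictly dominates: vs Enter: 8 > 3; vs Stay out: 12 > 4.

Accommodate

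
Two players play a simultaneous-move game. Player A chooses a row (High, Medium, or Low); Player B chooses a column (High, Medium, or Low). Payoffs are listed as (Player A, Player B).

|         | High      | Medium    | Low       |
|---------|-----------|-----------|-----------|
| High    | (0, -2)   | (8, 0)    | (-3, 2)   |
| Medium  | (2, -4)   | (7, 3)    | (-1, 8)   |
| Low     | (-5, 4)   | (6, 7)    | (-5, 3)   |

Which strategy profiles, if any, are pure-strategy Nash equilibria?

Find each player's best response to every opponent strategy; NE are the intersections.
Player A's best responses — vs High: Medium (payoff 2); vs Medium: High (payoff 8); vs Low: Medium (payoff -1).
Player B's best responses — vs High: Low (payoff 2); vs Medium: Low (payoff 8); vs Low: Medium (payoff 7).
The only mutual best response is (Medium, Low); neither player gains by switching there.

(Medium, Low)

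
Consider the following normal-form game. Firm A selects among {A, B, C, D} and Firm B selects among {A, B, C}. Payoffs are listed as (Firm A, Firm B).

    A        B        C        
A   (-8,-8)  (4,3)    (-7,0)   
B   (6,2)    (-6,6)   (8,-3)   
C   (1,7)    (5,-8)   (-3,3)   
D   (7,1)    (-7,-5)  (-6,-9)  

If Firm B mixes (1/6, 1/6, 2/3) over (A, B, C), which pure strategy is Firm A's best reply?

Firm A's best reply maximizes expected payoff against the mix.
A: (1/6)·(-8) + (1/6)·4 + (2/3)·(-7) = -16/3
B: (1/6)·6 + (1/6)·(-6) + (2/3)·8 = 16/3
C: (1/6)·1 + (1/6)·5 + (2/3)·(-3) = -1
D: (1/6)·7 + (1/6)·(-7) + (2/3)·(-6) = -4
Highest expected payoff is 16/3, from B.

B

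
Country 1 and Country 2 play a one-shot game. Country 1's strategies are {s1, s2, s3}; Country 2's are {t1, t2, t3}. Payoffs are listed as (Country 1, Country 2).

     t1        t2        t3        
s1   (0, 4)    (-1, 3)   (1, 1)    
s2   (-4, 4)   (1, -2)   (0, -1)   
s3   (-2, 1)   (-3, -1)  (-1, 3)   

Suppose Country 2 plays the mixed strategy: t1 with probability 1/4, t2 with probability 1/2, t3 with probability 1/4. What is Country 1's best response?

Compute Country 1's expected payoff from each pure strategy against the given mix.
s1: (1/4)·0 + (1/2)·(-1) + (1/4)·1 = -1/4
s2: (1/4)·(-4) + (1/2)·1 + (1/4)·0 = -1/2
s3: (1/4)·(-2) + (1/2)·(-3) + (1/4)·(-1) = -9/4
Highest expected payoff is -1/4, from s1.

s1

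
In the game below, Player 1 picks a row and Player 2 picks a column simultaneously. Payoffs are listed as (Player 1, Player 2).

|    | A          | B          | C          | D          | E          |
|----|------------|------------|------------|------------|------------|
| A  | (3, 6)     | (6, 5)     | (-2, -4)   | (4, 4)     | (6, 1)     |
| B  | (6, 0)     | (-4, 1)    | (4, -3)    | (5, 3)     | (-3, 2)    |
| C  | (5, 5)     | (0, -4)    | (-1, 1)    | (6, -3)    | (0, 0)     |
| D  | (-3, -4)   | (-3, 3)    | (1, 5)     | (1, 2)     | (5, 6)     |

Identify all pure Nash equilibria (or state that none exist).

Check mutual best responses: a cell is a NE iff neither player can gain by unilaterally deviating.
Player 1's best responses — vs A: B (payoff 6); vs B: A (payoff 6); vs C: B (payoff 4); vs D: C (payoff 6); vs E: A (payoff 6).
Player 2's best responses — vs A: A (payoff 6); vs B: D (payoff 3); vs C: A (payoff 5); vs D: E (payoff 6).
No cell has both players best-responding. For instance, Player 1's best reply to D is C, but against C Player 2 prefers A over D.

No pure-strategy Nash equilibrium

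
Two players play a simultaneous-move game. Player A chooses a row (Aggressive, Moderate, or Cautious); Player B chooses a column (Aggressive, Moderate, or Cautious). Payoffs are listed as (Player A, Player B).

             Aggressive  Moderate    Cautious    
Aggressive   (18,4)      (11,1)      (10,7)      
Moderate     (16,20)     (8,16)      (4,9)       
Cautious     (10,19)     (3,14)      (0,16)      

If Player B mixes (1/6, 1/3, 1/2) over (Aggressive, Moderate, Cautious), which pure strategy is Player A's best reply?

Aggressive

Compute Player A's expected payoff from each pure strategy against the given mix.
Aggressive: (1/6)·18 + (1/3)·11 + (1/2)·10 = 35/3
Moderate: (1/6)·16 + (1/3)·8 + (1/2)·4 = 22/3
Cautious: (1/6)·10 + (1/3)·3 + (1/2)·0 = 8/3
Highest expected payoff is 35/3, from Aggressive.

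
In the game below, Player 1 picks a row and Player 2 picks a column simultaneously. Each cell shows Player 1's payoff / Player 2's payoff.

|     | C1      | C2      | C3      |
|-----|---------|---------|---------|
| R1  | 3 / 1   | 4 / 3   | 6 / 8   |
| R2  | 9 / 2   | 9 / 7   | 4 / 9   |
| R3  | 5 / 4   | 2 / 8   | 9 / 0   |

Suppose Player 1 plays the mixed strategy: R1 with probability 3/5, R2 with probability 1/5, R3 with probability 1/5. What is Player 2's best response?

Player 2's best reply maximizes expected payoff against the mix.
C1: (3/5)·1 + (1/5)·2 + (1/5)·4 = 9/5
C2: (3/5)·3 + (1/5)·7 + (1/5)·8 = 24/5
C3: (3/5)·8 + (1/5)·9 + (1/5)·0 = 33/5
Highest expected payoff is 33/5, from C3.

C3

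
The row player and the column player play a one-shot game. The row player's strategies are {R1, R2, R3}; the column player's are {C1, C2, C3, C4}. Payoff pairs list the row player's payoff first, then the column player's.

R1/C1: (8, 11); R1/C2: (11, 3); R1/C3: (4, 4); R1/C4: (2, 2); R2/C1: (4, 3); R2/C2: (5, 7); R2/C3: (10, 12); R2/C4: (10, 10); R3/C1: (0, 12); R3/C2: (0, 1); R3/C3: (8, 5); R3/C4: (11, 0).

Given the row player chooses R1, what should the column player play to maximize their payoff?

C1

With the row player fixed at R1, the column player's payoffs are: C1 → 11, C2 → 3, C3 → 4, C4 → 2.
The maximum is 11, achieved by C1.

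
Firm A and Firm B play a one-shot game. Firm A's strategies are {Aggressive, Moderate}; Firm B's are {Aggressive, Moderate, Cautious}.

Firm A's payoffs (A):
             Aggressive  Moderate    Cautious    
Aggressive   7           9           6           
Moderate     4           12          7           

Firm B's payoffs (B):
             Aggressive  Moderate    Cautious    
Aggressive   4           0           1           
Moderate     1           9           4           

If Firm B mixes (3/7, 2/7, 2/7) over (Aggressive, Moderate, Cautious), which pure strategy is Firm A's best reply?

Aggressive

Compute Firm A's expected payoff from each pure strategy against the given mix.
Aggressive: (3/7)·7 + (2/7)·9 + (2/7)·6 = 51/7
Moderate: (3/7)·4 + (2/7)·12 + (2/7)·7 = 50/7
Highest expected payoff is 51/7, from Aggressive.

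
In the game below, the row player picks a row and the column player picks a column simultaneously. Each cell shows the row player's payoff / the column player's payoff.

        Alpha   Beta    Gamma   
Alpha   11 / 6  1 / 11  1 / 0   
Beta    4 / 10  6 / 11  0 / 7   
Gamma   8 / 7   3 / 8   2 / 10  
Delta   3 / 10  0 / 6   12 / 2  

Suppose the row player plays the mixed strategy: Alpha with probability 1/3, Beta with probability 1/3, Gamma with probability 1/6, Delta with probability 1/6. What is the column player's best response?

Compute the column player's expected payoff from each pure strategy against the given mix.
Alpha: (1/3)·6 + (1/3)·10 + (1/6)·7 + (1/6)·10 = 49/6
Beta: (1/3)·11 + (1/3)·11 + (1/6)·8 + (1/6)·6 = 29/3
Gamma: (1/3)·0 + (1/3)·7 + (1/6)·10 + (1/6)·2 = 13/3
Highest expected payoff is 29/3, from Beta.

Beta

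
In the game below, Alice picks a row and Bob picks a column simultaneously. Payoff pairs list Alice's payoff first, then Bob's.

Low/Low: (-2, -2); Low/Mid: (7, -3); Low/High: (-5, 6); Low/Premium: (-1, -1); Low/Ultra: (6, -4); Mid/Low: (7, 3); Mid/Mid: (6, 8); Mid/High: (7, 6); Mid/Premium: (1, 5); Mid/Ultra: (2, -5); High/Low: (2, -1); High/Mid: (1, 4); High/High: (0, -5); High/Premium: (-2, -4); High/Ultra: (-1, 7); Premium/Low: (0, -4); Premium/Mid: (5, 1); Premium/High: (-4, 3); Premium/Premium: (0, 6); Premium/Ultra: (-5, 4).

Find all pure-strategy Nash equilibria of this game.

There is no pure-strategy Nash equilibrium

Find each player's best response to every opponent strategy; NE are the intersections.
Alice's best responses — vs Low: Mid (payoff 7); vs Mid: Low (payoff 7); vs High: Mid (payoff 7); vs Premium: Mid (payoff 1); vs Ultra: Low (payoff 6).
Bob's best responses — vs Low: High (payoff 6); vs Mid: Mid (payoff 8); vs High: Ultra (payoff 7); vs Premium: Premium (payoff 6).
No cell has both players best-responding. For instance, Alice's best reply to High is Mid, but against Mid Bob prefers Mid over High.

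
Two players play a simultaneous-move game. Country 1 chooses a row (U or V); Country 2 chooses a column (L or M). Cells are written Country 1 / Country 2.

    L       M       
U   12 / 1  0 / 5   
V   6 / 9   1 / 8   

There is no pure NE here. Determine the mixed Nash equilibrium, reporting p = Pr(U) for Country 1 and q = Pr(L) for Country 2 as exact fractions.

p = 1/5, q = 1/7

In a mixed NE each player is indifferent between their pure strategies, so the opponent's mix sets the indifference.
Country 2 indifferent between L and M: p·1 + (1−p)·9 = p·5 + (1−p)·8 ⟹ 9 + (-8)p = 8 + (-3)p ⟹ p = 1/5.
Country 1 indifferent between U and V: q·12 + (1−q)·0 = q·6 + (1−q)·1 ⟹ 0 + 12q = 1 + 5q ⟹ q = 1/7.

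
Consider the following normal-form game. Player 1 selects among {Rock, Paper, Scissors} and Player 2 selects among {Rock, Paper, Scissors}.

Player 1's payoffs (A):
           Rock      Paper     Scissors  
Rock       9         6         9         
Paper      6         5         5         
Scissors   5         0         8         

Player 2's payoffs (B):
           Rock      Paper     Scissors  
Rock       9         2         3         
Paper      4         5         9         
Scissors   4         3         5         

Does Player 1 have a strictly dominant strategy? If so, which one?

Rock

A strategy is strictly dominant if it gives Player 1 a strictly higher payoff than every other strategy, against every choice by the opponent.
Rock strictly dominates: vs Rock: 9 > each of {6, 5}; vs Paper: 6 > each of {5, 0}; vs Scissors: 9 > each of {5, 8}.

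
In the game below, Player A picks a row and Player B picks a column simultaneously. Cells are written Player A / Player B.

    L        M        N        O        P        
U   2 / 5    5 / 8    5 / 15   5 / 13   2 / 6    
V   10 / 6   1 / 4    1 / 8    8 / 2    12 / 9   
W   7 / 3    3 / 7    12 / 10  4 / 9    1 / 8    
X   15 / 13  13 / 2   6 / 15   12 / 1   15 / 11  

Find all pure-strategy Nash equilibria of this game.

(W, N)

Find each player's best response to every opponent strategy; NE are the intersections.
Player A's best responses — vs L: X (payoff 15); vs M: X (payoff 13); vs N: W (payoff 12); vs O: X (payoff 12); vs P: X (payoff 15).
Player B's best responses — vs U: N (payoff 15); vs V: P (payoff 9); vs W: N (payoff 10); vs X: N (payoff 15).
The only mutual best response is (W, N); neither player gains by switching there.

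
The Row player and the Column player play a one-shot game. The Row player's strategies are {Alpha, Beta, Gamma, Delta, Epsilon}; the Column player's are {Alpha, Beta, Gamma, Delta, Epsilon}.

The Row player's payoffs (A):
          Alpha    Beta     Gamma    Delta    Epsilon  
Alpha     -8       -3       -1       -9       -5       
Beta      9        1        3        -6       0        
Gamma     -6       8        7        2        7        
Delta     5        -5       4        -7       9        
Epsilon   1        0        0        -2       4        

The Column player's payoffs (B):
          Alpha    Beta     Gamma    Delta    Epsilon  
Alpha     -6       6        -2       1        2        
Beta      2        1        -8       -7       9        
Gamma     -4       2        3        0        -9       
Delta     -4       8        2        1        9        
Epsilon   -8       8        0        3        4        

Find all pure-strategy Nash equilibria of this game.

A profile is a Nash equilibrium when each player is best-responding to the other.
The Row player's best responses — vs Alpha: Beta (payoff 9); vs Beta: Gamma (payoff 8); vs Gamma: Gamma (payoff 7); vs Delta: Gamma (payoff 2); vs Epsilon: Delta (payoff 9).
The Column player's best responses — vs Alpha: Beta (payoff 6); vs Beta: Epsilon (payoff 9); vs Gamma: Gamma (payoff 3); vs Delta: Epsilon (payoff 9); vs Epsilon: Beta (payoff 8).
Mutual best responses occur at (Gamma, Gamma) and (Delta, Epsilon); at each, neither player gains by switching.

(Gamma, Gamma) and (Delta, Epsilon)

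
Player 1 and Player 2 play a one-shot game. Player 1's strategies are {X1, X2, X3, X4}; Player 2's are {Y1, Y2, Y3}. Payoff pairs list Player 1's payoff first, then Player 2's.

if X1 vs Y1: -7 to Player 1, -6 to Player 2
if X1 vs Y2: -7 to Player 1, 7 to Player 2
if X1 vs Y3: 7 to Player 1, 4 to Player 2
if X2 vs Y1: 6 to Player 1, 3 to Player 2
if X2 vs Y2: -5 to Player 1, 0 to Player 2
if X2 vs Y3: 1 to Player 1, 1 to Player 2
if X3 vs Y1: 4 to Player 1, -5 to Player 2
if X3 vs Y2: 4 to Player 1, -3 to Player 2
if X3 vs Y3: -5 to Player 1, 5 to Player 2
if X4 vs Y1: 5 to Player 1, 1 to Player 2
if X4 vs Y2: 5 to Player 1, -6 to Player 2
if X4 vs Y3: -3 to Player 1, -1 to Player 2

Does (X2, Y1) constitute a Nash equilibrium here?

Holding Player 2 at Y1: Player 1 gets 6 from X2, versus -7 from X1, 4 from X3, 5 from X4. No profitable deviation for Player 1.
Holding Player 1 at X2: Player 2 gets 3 from Y1, versus 0 from Y2, 1 from Y3. No profitable deviation for Player 2 either.

Yes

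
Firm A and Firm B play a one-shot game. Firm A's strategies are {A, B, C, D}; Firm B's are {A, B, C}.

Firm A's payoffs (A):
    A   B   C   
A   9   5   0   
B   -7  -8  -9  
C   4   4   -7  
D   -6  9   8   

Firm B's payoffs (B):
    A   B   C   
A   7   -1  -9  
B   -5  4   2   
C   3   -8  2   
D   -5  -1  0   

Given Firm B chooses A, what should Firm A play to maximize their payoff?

With Firm B fixed at A, Firm A's payoffs are: A → 9, B → -7, C → 4, D → -6.
The maximum is 9, achieved by A.

A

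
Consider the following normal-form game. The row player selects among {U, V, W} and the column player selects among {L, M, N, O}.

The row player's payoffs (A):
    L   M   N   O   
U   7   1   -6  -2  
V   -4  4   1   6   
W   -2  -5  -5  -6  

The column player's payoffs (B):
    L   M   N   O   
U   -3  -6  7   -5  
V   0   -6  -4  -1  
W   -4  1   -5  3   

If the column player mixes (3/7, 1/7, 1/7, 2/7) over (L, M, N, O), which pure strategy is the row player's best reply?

U

Compute the row player's expected payoff from each pure strategy against the given mix.
U: (3/7)·7 + (1/7)·1 + (1/7)·(-6) + (2/7)·(-2) = 12/7
V: (3/7)·(-4) + (1/7)·4 + (1/7)·1 + (2/7)·6 = 5/7
W: (3/7)·(-2) + (1/7)·(-5) + (1/7)·(-5) + (2/7)·(-6) = -4
Highest expected payoff is 12/7, from U.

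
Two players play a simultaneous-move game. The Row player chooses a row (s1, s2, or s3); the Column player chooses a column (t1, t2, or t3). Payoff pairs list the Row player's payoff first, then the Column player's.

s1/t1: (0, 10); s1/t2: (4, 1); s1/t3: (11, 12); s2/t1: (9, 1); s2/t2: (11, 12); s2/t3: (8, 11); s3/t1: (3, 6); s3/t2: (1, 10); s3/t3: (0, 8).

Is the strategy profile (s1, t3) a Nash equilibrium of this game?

Yes

Holding the Column player at t3: the Row player gets 11 from s1, versus 8 from s2, 0 from s3. No profitable deviation for the Row player.
Holding the Row player at s1: the Column player gets 12 from t3, versus 10 from t1, 1 from t2. No profitable deviation for the Column player either.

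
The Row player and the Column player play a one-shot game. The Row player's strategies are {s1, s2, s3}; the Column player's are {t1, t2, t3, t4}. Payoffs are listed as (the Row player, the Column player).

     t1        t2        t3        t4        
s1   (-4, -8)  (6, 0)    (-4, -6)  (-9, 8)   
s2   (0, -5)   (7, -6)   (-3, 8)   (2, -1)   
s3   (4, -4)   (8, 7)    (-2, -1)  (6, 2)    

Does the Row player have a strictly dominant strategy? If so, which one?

s3

A strategy is strictly dominant if it gives the Row player a strictly higher payoff than every other strategy, against every choice by the opponent.
s3 strictly dominates: vs t1: 4 > each of {-4, 0}; vs t2: 8 > each of {6, 7}; vs t3: -2 > each of {-4, -3}; vs t4: 6 > each of {-9, 2}.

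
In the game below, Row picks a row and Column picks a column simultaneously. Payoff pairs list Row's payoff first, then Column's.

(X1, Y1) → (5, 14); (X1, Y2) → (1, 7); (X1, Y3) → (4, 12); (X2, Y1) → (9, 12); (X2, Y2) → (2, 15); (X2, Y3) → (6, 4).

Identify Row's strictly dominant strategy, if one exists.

A strategy is strictly dominant if it gives Row a strictly higher payoff than every other strategy, against every choice by the opponent.
X2 strictly dominates: vs Y1: 9 > 5; vs Y2: 2 > 1; vs Y3: 6 > 4.

X2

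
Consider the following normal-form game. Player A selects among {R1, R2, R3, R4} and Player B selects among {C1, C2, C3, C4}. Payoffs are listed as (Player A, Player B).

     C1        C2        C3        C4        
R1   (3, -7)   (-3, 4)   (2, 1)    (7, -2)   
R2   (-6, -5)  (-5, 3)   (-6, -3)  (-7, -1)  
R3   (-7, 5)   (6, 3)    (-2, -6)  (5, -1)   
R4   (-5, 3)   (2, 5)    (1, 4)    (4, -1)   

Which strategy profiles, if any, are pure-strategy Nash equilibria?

No pure-strategy Nash equilibrium

A profile is a Nash equilibrium when each player is best-responding to the other.
Player A's best responses — vs C1: R1 (payoff 3); vs C2: R3 (payoff 6); vs C3: R1 (payoff 2); vs C4: R1 (payoff 7).
Player B's best responses — vs R1: C2 (payoff 4); vs R2: C2 (payoff 3); vs R3: C1 (payoff 5); vs R4: C2 (payoff 5).
No cell has both players best-responding. For instance, Player A's best reply to C3 is R1, but against R1 Player B prefers C2 over C3.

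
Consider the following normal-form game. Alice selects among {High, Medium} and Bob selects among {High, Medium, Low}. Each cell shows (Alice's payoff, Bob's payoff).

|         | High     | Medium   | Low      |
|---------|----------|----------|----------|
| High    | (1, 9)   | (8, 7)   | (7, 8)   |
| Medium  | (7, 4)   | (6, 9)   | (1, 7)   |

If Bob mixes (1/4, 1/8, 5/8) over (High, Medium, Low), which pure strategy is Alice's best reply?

High

Compute Alice's expected payoff from each pure strategy against the given mix.
High: (1/4)·1 + (1/8)·8 + (5/8)·7 = 45/8
Medium: (1/4)·7 + (1/8)·6 + (5/8)·1 = 25/8
Highest expected payoff is 45/8, from High.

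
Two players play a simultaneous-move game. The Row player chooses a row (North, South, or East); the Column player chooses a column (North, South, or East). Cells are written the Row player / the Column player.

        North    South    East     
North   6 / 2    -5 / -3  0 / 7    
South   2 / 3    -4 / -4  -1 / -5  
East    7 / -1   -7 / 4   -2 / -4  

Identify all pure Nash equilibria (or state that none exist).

(North, East)

A profile is a Nash equilibrium when each player is best-responding to the other.
The Row player's best responses — vs North: East (payoff 7); vs South: South (payoff -4); vs East: North (payoff 0).
The Column player's best responses — vs North: East (payoff 7); vs South: North (payoff 3); vs East: South (payoff 4).
The only mutual best response is (North, East); neither player gains by switching there.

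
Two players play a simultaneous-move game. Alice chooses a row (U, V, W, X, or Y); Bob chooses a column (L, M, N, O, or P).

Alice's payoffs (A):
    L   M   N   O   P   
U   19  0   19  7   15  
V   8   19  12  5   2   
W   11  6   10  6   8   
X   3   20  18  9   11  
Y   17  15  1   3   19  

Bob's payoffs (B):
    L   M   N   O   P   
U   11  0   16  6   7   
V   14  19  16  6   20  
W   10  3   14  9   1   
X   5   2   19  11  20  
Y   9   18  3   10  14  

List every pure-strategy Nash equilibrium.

(U, N)

A profile is a Nash equilibrium when each player is best-responding to the other.
Alice's best responses — vs L: U (payoff 19); vs M: X (payoff 20); vs N: U (payoff 19); vs O: X (payoff 9); vs P: Y (payoff 19).
Bob's best responses — vs U: N (payoff 16); vs V: P (payoff 20); vs W: N (payoff 14); vs X: P (payoff 20); vs Y: M (payoff 18).
The only mutual best response is (U, N); neither player gains by switching there.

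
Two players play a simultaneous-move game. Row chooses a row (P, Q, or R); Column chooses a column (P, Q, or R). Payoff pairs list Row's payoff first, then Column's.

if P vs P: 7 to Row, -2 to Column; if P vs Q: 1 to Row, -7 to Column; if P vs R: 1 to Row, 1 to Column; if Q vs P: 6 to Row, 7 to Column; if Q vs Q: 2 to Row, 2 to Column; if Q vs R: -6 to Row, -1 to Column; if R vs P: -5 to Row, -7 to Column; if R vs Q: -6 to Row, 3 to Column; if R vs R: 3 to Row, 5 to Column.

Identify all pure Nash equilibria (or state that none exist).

(R, R)

Check mutual best responses: a cell is a NE iff neither player can gain by unilaterally deviating.
Row's best responses — vs P: P (payoff 7); vs Q: Q (payoff 2); vs R: R (payoff 3).
Column's best responses — vs P: R (payoff 1); vs Q: P (payoff 7); vs R: R (payoff 5).
The only mutual best response is (R, R); neither player gains by switching there.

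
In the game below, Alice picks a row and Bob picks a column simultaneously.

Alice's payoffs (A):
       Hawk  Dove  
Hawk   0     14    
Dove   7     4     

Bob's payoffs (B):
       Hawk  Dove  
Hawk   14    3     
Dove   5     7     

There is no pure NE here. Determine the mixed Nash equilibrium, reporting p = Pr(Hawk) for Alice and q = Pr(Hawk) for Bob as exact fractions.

In a mixed NE each player is indifferent between their pure strategies, so the opponent's mix sets the indifference.
Bob indifferent between Hawk and Dove: p·14 + (1−p)·5 = p·3 + (1−p)·7 ⟹ 5 + 9p = 7 + (-4)p ⟹ p = 2/13.
Alice indifferent between Hawk and Dove: q·0 + (1−q)·14 = q·7 + (1−q)·4 ⟹ 14 + (-14)q = 4 + 3q ⟹ q = 10/17.

p = 2/13, q = 10/17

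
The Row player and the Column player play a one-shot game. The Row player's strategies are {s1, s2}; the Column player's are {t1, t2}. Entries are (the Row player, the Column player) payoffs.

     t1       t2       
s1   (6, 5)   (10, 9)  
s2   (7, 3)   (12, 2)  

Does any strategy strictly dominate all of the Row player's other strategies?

s2

A strategy is strictly dominant if it gives the Row player a strictly higher payoff than every other strategy, against every choice by the opponent.
s2 strictly dominates: vs t1: 7 > 6; vs t2: 12 > 10.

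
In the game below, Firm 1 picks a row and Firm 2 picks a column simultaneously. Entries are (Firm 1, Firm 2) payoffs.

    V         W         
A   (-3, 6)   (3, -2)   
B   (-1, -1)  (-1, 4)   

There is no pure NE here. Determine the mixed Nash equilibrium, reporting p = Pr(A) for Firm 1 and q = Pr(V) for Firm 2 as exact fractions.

p = 5/13, q = 2/3

Each player's mixing probability is pinned down by making the *other* player indifferent.
Firm 2 indifferent between V and W: p·6 + (1−p)·(-1) = p·(-2) + (1−p)·4 ⟹ (-1) + 7p = 4 + (-6)p ⟹ p = 5/13.
Firm 1 indifferent between A and B: q·(-3) + (1−q)·3 = q·(-1) + (1−q)·(-1) ⟹ 3 + (-6)q = (-1) + 0q ⟹ q = 2/3.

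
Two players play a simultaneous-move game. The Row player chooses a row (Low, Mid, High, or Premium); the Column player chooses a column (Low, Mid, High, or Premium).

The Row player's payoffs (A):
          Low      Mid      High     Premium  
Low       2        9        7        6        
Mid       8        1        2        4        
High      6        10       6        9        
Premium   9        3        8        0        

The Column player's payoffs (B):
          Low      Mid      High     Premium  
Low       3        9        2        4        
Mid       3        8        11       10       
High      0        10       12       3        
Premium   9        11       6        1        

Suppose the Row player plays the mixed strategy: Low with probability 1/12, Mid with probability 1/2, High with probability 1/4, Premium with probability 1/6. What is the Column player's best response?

Compute the Column player's expected payoff from each pure strategy against the given mix.
Low: (1/12)·3 + (1/2)·3 + (1/4)·0 + (1/6)·9 = 13/4
Mid: (1/12)·9 + (1/2)·8 + (1/4)·10 + (1/6)·11 = 109/12
High: (1/12)·2 + (1/2)·11 + (1/4)·12 + (1/6)·6 = 29/3
Premium: (1/12)·4 + (1/2)·10 + (1/4)·3 + (1/6)·1 = 25/4
Highest expected payoff is 29/3, from High.

High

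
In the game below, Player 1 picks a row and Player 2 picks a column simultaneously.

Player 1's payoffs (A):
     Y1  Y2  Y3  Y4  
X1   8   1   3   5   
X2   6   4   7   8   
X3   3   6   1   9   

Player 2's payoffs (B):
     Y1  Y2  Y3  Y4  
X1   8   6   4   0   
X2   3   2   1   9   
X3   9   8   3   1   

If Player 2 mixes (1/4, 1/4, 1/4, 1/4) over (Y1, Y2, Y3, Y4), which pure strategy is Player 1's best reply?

X2

Player 1's best reply maximizes expected payoff against the mix.
X1: (1/4)·8 + (1/4)·1 + (1/4)·3 + (1/4)·5 = 17/4
X2: (1/4)·6 + (1/4)·4 + (1/4)·7 + (1/4)·8 = 25/4
X3: (1/4)·3 + (1/4)·6 + (1/4)·1 + (1/4)·9 = 19/4
Highest expected payoff is 25/4, from X2.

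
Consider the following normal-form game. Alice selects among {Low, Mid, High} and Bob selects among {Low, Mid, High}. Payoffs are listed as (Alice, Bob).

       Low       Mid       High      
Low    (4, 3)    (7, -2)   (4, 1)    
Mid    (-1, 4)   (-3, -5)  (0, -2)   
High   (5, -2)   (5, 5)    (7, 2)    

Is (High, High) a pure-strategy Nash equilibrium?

Holding Bob at High: Alice gets 7 from High, versus 4 from Low, 0 from Mid. No profitable deviation for Alice.
Holding Alice at High: Bob gets 2 from High but could get 5 by switching to Mid. Bob has a profitable deviation.

No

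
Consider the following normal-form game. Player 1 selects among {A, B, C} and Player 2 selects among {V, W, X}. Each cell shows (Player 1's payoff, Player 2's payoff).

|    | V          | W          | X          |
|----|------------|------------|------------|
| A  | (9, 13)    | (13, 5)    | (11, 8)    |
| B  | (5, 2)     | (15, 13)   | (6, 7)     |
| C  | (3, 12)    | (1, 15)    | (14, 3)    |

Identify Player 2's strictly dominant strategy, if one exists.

A strategy is strictly dominant if it gives Player 2 a strictly higher payoff than every other strategy, against every choice by the opponent.
V is not dominant: against B, W gives 13 > 2.
W is not dominant: against A, V gives 13 > 5.
X is not dominant: against A, V gives 13 > 8.
No single strategy is best against every opponent action.

No strictly dominant strategy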